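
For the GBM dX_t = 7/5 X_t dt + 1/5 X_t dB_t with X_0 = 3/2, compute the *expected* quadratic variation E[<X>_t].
E[<X>_t] = 9*exp(71*t/25)/284 - 9/284

<X>_t = int_0^t ((1/5) * X_s)^2 ds. Taking expectation inside the integral: E[<X>_t] = (1/5)^2 * int_0^t E[X_s^2] ds. For GBM, E[X_s^2] = x_0^2 * exp((2 mu + sigma^2) s). Integrating:
  E[<X>_t] = (1/5)^2 * (3/2)^2 * (exp((2*(7/5) + (1/5)^2) t) - 1) / (2*(7/5) + (1/5)^2)
           = (1/5)^2 * (3/2)^2 * (exp((71/25) t) - 1) / (71/25) = 9*exp(71*t/25)/284 - 9/284.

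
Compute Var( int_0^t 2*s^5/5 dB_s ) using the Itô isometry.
Var = 4*t^11/275

The Itô integral of a deterministic integrand f(s) has mean 0 because each increment f(s) * (B_{s+ds} - B_s) has mean 0. By the Itô isometry:
  Var( int_0^t f(s) dB_s ) = E[ (int_0^t f(s) dB_s)^2 ] = int_0^t f(s)^2 ds.
Here f(s) = 2*s^5/5, so f(s)^2 = 4*s^10/25. Integrate:
  int_0^t (4*s^10/25) ds = 4*t^11/275.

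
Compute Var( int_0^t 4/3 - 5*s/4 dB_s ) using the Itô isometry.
Var = t*(75*t^2 - 240*t + 256)/144

The Itô integral of a deterministic integrand f(s) has mean 0 because each increment f(s) * (B_{s+ds} - B_s) has mean 0. By the Itô isometry:
  Var( int_0^t f(s) dB_s ) = E[ (int_0^t f(s) dB_s)^2 ] = int_0^t f(s)^2 ds.
Here f(s) = 4/3 - 5*s/4, so f(s)^2 = (15*s - 16)^2/144. Integrate:
  int_0^t ((15*s - 16)^2/144) ds = t*(75*t^2 - 240*t + 256)/144.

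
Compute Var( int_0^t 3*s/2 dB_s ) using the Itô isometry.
Var = 3*t^3/4

The Itô integral of a deterministic integrand f(s) has mean 0 because each increment f(s) * (B_{s+ds} - B_s) has mean 0. By the Itô isometry:
  Var( int_0^t f(s) dB_s ) = E[ (int_0^t f(s) dB_s)^2 ] = int_0^t f(s)^2 ds.
Here f(s) = 3*s/2, so f(s)^2 = 9*s^2/4. Integrate:
  int_0^t (9*s^2/4) ds = 3*t^3/4.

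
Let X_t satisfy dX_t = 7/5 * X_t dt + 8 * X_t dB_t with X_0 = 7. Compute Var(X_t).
Var(X_t) = 49*(exp(64*t) - 1)*exp(14*t/5)

For GBM dX = mu X dt + sigma X dB with X_0 = x_0, apply Itô to Y = log X: dY = (mu - sigma^2/2) dt + sigma dB, so Y_t = log(x_0) + (mu - sigma^2/2) t + sigma B_t and hence X_t = x_0 * exp((mu - sigma^2/2) t + sigma B_t).
With mu = 7/5, sigma = 8, x_0 = 7, this gives:
  X_t = 7 * exp((-153/5) * t + (8) * B_t).
Since sigma*B_t ~ Normal(0, sigma^2 t), E[exp(sigma*B_t)] = exp(sigma^2 t / 2); so E[X_t] = x_0 * exp((mu - sigma^2/2) t) * exp(sigma^2 t / 2) = x_0 * exp(mu t) = 7*exp(7*t/5).
Var(X_t) = E[X_t^2] - (E[X_t])^2 = x_0^2 * exp(2 mu t) * (exp(sigma^2 t) - 1) = 49*(exp(64*t) - 1)*exp(14*t/5).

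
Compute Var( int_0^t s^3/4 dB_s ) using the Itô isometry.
Var = t^7/112

The Itô integral of a deterministic integrand f(s) has mean 0 because each increment f(s) * (B_{s+ds} - B_s) has mean 0. By the Itô isometry:
  Var( int_0^t f(s) dB_s ) = E[ (int_0^t f(s) dB_s)^2 ] = int_0^t f(s)^2 ds.
Here f(s) = s^3/4, so f(s)^2 = s^6/16. Integrate:
  int_0^t (s^6/16) ds = t^7/112.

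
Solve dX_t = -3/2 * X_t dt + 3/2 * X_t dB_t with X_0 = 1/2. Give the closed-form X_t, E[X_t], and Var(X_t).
X_t = 1/2 * exp((-21/8) t + (3/2) B_t); E[X_t] = exp(-3*t/2)/2; Var(X_t) = (exp(9*t/4) - 1)*exp(-3*t)/4

For GBM dX = mu X dt + sigma X dB with X_0 = x_0, apply Itô to Y = log X: dY = (mu - sigma^2/2) dt + sigma dB, so Y_t = log(x_0) + (mu - sigma^2/2) t + sigma B_t and hence X_t = x_0 * exp((mu - sigma^2/2) t + sigma B_t).
With mu = -3/2, sigma = 3/2, x_0 = 1/2, this gives:
  X_t = 1/2 * exp((-21/8) * t + (3/2) * B_t).
Since sigma*B_t ~ Normal(0, sigma^2 t), E[exp(sigma*B_t)] = exp(sigma^2 t / 2); so E[X_t] = x_0 * exp((mu - sigma^2/2) t) * exp(sigma^2 t / 2) = x_0 * exp(mu t) = exp(-3*t/2)/2.
Var(X_t) = E[X_t^2] - (E[X_t])^2 = x_0^2 * exp(2 mu t) * (exp(sigma^2 t) - 1) = (exp(9*t/4) - 1)*exp(-3*t)/4.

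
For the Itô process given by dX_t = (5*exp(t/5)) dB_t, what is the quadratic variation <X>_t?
<X>_t = 125*exp(2*t/5)/2 - 125/2

For an Itô process dX_t = a(t) dt + b(t) dB_t, the quadratic variation is <X>_t = int_0^t b(s)^2 ds (the drift term does not contribute). Here b(s) = 5*exp(s/5), so
  b(s)^2 = 25*exp(2*s/5).
Integrating from 0 to t:
  <X>_t = int_0^t (25*exp(2*s/5)) ds = 125*exp(2*t/5)/2 - 125/2.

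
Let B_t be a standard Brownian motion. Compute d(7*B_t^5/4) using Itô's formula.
d(7*B_t^5/4) = (35*B_t^3/2) dt + (35*B_t^4/4) dB_t

Itô's formula for f(B_t) gives d f(B_t) = f'(B_t) dB_t + (1/2) f''(B_t) dt. Compute derivatives of f(x) = 7*x^5/4:
  f'(x)  = 35*x^4/4
  f''(x) = 35*x^3
Substitute x = B_t and multiply the f'' term by 1/2:
  drift     = (1/2) * (35*x^3) evaluated at B_t = 35*B_t^3/2
  diffusion = (35*x^4/4) evaluated at B_t = 35*B_t^4/4
Therefore d(7*B_t^5/4) = (35*B_t^3/2) dt + (35*B_t^4/4) dB_t.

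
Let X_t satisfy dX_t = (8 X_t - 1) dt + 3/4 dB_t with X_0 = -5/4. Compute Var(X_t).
Var(X_t) = 9*exp(16*t)/256 - 9/256

The variance V(t) = Var(X_t) satisfies V'(t) = 2 a V(t) + c^2 with V(0) = 0 (drift coefficient is linear in X, diffusion is constant). With a = 8, c = 3/4, the solution is
  V(t) = (c^2 / (2 a)) * (exp(2 a t) - 1)
       = ((3/4)^2 / (2*8)) * (exp(16 t) - 1)
       = 9*exp(16*t)/256 - 9/256.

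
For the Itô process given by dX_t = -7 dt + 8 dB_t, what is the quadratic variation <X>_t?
<X>_t = 64*t

For an Itô process dX_t = a(t) dt + b(t) dB_t, the quadratic variation is <X>_t = int_0^t b(s)^2 ds (the drift term does not contribute). Here b(s) = 8, so
  b(s)^2 = 64.
Integrating from 0 to t:
  <X>_t = int_0^t (64) ds = 64*t.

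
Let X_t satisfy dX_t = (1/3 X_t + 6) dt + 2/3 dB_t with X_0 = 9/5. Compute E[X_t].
E[X_t] = 99*exp(t/3)/5 - 18

Taking expectations and using E[dB_t] = 0, the mean m(t) = E[X_t] satisfies the ODE m'(t) = a m(t) + b with m(0) = x_0. With a = 1/3, b = 6, x_0 = 9/5, the solution is
  m(t) = x_0 * exp(a t) + (b/a) * (exp(a t) - 1)
       = (9/5) * exp((1/3) t) + (6/(1/3)) * (exp((1/3) t) - 1)
       = 99*exp(t/3)/5 - 18.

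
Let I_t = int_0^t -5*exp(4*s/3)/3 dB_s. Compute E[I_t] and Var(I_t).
E[I_t] = 0; Var(I_t) = 25*exp(8*t/3)/24 - 25/24

The Itô integral of a deterministic integrand f(s) has mean 0 because each increment f(s) * (B_{s+ds} - B_s) has mean 0. By the Itô isometry:
  Var( int_0^t f(s) dB_s ) = E[ (int_0^t f(s) dB_s)^2 ] = int_0^t f(s)^2 ds.
Here f(s) = -5*exp(4*s/3)/3, so f(s)^2 = 25*exp(8*s/3)/9. Integrate:
  int_0^t (25*exp(8*s/3)/9) ds = 25*exp(8*t/3)/24 - 25/24.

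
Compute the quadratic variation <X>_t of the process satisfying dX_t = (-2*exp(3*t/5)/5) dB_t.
<X>_t = 2*exp(6*t/5)/15 - 2/15

For an Itô process dX_t = a(t) dt + b(t) dB_t, the quadratic variation is <X>_t = int_0^t b(s)^2 ds (the drift term does not contribute). Here b(s) = -2*exp(3*s/5)/5, so
  b(s)^2 = 4*exp(6*s/5)/25.
Integrating from 0 to t:
  <X>_t = int_0^t (4*exp(6*s/5)/25) ds = 2*exp(6*t/5)/15 - 2/15.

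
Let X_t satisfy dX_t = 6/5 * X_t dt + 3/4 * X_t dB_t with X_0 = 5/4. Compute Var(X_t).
Var(X_t) = 25*(exp(9*t/16) - 1)*exp(12*t/5)/16

For GBM dX = mu X dt + sigma X dB with X_0 = x_0, apply Itô to Y = log X: dY = (mu - sigma^2/2) dt + sigma dB, so Y_t = log(x_0) + (mu - sigma^2/2) t + sigma B_t and hence X_t = x_0 * exp((mu - sigma^2/2) t + sigma B_t).
With mu = 6/5, sigma = 3/4, x_0 = 5/4, this gives:
  X_t = 5/4 * exp((147/160) * t + (3/4) * B_t).
Since sigma*B_t ~ Normal(0, sigma^2 t), E[exp(sigma*B_t)] = exp(sigma^2 t / 2); so E[X_t] = x_0 * exp((mu - sigma^2/2) t) * exp(sigma^2 t / 2) = x_0 * exp(mu t) = 5*exp(6*t/5)/4.
Var(X_t) = E[X_t^2] - (E[X_t])^2 = x_0^2 * exp(2 mu t) * (exp(sigma^2 t) - 1) = 25*(exp(9*t/16) - 1)*exp(12*t/5)/16.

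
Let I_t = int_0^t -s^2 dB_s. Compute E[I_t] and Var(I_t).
E[I_t] = 0; Var(I_t) = t^5/5

The Itô integral of a deterministic integrand f(s) has mean 0 because each increment f(s) * (B_{s+ds} - B_s) has mean 0. By the Itô isometry:
  Var( int_0^t f(s) dB_s ) = E[ (int_0^t f(s) dB_s)^2 ] = int_0^t f(s)^2 ds.
Here f(s) = -s^2, so f(s)^2 = s^4. Integrate:
  int_0^t (s^4) ds = t^5/5.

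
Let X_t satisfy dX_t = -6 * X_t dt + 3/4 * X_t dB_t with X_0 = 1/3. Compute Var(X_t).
Var(X_t) = (exp(9*t/16) - 1)*exp(-12*t)/9

For GBM dX = mu X dt + sigma X dB with X_0 = x_0, apply Itô to Y = log X: dY = (mu - sigma^2/2) dt + sigma dB, so Y_t = log(x_0) + (mu - sigma^2/2) t + sigma B_t and hence X_t = x_0 * exp((mu - sigma^2/2) t + sigma B_t).
With mu = -6, sigma = 3/4, x_0 = 1/3, this gives:
  X_t = 1/3 * exp((-201/32) * t + (3/4) * B_t).
Since sigma*B_t ~ Normal(0, sigma^2 t), E[exp(sigma*B_t)] = exp(sigma^2 t / 2); so E[X_t] = x_0 * exp((mu - sigma^2/2) t) * exp(sigma^2 t / 2) = x_0 * exp(mu t) = exp(-6*t)/3.
Var(X_t) = E[X_t^2] - (E[X_t])^2 = x_0^2 * exp(2 mu t) * (exp(sigma^2 t) - 1) = (exp(9*t/16) - 1)*exp(-12*t)/9.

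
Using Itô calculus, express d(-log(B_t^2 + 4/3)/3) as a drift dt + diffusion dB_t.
d(-log(B_t^2 + 4/3)/3) = ((3*B_t^2 - 4)/(3*B_t^2 + 4)^2) dt + (-2*B_t/(3*B_t^2 + 4)) dB_t

Itô's formula for f(B_t) gives d f(B_t) = f'(B_t) dB_t + (1/2) f''(B_t) dt. Compute derivatives of f(x) = -log(x^2 + 4/3)/3:
  f'(x)  = -2*x/(3*x^2 + 4)
  f''(x) = 2*(3*x^2 - 4)/(3*x^2 + 4)^2
Substitute x = B_t and multiply the f'' term by 1/2:
  drift     = (1/2) * (2*(3*x^2 - 4)/(3*x^2 + 4)^2) evaluated at B_t = (3*B_t^2 - 4)/(3*B_t^2 + 4)^2
  diffusion = (-2*x/(3*x^2 + 4)) evaluated at B_t = -2*B_t/(3*B_t^2 + 4)
Therefore d(-log(B_t^2 + 4/3)/3) = ((3*B_t^2 - 4)/(3*B_t^2 + 4)^2) dt + (-2*B_t/(3*B_t^2 + 4)) dB_t.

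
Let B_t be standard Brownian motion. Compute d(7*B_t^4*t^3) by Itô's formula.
d(7*B_t^4*t^3) = (21*B_t^2*t^2*(B_t^2 + 2*t)) dt + (28*B_t^3*t^3) dB_t

Itô's formula for f(t, x): d f(t, B_t) = (f_t + (1/2) f_xx) dt + f_x dB_t. Compute partials of f(t, x) = 7*t^3*x^4:
  f_t(t,x)  = 21*t^2*x^4
  f_x(t,x)  = 28*t^3*x^3
  f_xx(t,x) = 84*t^3*x^2
Assemble drift = f_t + (1/2) f_xx = 21*t^2*x^2*(2*t + x^2) and diffusion = f_x = 28*t^3*x^3. Substituting x = B_t:
  d(7*B_t^4*t^3) = (21*B_t^2*t^2*(B_t^2 + 2*t)) dt + (28*B_t^3*t^3) dB_t.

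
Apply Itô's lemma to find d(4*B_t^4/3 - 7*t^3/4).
d(4*B_t^4/3 - 7*t^3/4) = (8*B_t^2 - 21*t^2/4) dt + (16*B_t^3/3) dB_t

Itô's formula for f(t, x): d f(t, B_t) = (f_t + (1/2) f_xx) dt + f_x dB_t. Compute partials of f(t, x) = -7*t^3/4 + 4*x^4/3:
  f_t(t,x)  = -21*t^2/4
  f_x(t,x)  = 16*x^3/3
  f_xx(t,x) = 16*x^2
Assemble drift = f_t + (1/2) f_xx = -21*t^2/4 + 8*x^2 and diffusion = f_x = 16*x^3/3. Substituting x = B_t:
  d(4*B_t^4/3 - 7*t^3/4) = (8*B_t^2 - 21*t^2/4) dt + (16*B_t^3/3) dB_t.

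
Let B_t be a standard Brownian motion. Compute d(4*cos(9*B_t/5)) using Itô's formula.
d(4*cos(9*B_t/5)) = (-162*cos(9*B_t/5)/25) dt + (-36*sin(9*B_t/5)/5) dB_t

Itô's formula for f(B_t) gives d f(B_t) = f'(B_t) dB_t + (1/2) f''(B_t) dt. Compute derivatives of f(x) = 4*cos(9*x/5):
  f'(x)  = -36*sin(9*x/5)/5
  f''(x) = -324*cos(9*x/5)/25
Substitute x = B_t and multiply the f'' term by 1/2:
  drift     = (1/2) * (-324*cos(9*x/5)/25) evaluated at B_t = -162*cos(9*B_t/5)/25
  diffusion = (-36*sin(9*x/5)/5) evaluated at B_t = -36*sin(9*B_t/5)/5
Therefore d(4*cos(9*B_t/5)) = (-162*cos(9*B_t/5)/25) dt + (-36*sin(9*B_t/5)/5) dB_t.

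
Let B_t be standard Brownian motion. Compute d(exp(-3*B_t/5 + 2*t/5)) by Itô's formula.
d(exp(-3*B_t/5 + 2*t/5)) = (29*exp(-3*B_t/5 + 2*t/5)/50) dt + (-3*exp(-3*B_t/5 + 2*t/5)/5) dB_t

Itô's formula for f(t, x): d f(t, B_t) = (f_t + (1/2) f_xx) dt + f_x dB_t. Compute partials of f(t, x) = exp(2*t/5 - 3*x/5):
  f_t(t,x)  = 2*exp(2*t/5 - 3*x/5)/5
  f_x(t,x)  = -3*exp(2*t/5 - 3*x/5)/5
  f_xx(t,x) = 9*exp(2*t/5 - 3*x/5)/25
Assemble drift = f_t + (1/2) f_xx = 29*exp(2*t/5 - 3*x/5)/50 and diffusion = f_x = -3*exp(2*t/5 - 3*x/5)/5. Substituting x = B_t:
  d(exp(-3*B_t/5 + 2*t/5)) = (29*exp(-3*B_t/5 + 2*t/5)/50) dt + (-3*exp(-3*B_t/5 + 2*t/5)/5) dB_t.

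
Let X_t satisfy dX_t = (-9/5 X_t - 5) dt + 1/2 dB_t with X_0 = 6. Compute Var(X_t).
Var(X_t) = 5/72 - 5*exp(-18*t/5)/72

The variance V(t) = Var(X_t) satisfies V'(t) = 2 a V(t) + c^2 with V(0) = 0 (drift coefficient is linear in X, diffusion is constant). With a = -9/5, c = 1/2, the solution is
  V(t) = (c^2 / (2 a)) * (exp(2 a t) - 1)
       = ((1/2)^2 / (2*(-9/5))) * (exp((-18/5) t) - 1)
       = 5/72 - 5*exp(-18*t/5)/72.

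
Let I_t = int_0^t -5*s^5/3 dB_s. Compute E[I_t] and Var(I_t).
E[I_t] = 0; Var(I_t) = 25*t^11/99

The Itô integral of a deterministic integrand f(s) has mean 0 because each increment f(s) * (B_{s+ds} - B_s) has mean 0. By the Itô isometry:
  Var( int_0^t f(s) dB_s ) = E[ (int_0^t f(s) dB_s)^2 ] = int_0^t f(s)^2 ds.
Here f(s) = -5*s^5/3, so f(s)^2 = 25*s^10/9. Integrate:
  int_0^t (25*s^10/9) ds = 25*t^11/99.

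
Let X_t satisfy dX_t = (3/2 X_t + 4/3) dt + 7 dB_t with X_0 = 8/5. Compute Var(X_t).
Var(X_t) = 49*exp(3*t)/3 - 49/3

The variance V(t) = Var(X_t) satisfies V'(t) = 2 a V(t) + c^2 with V(0) = 0 (drift coefficient is linear in X, diffusion is constant). With a = 3/2, c = 7, the solution is
  V(t) = (c^2 / (2 a)) * (exp(2 a t) - 1)
       = (7^2 / (2*(3/2))) * (exp(3 t) - 1)
       = 49*exp(3*t)/3 - 49/3.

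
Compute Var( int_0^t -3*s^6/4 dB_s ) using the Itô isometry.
Var = 9*t^13/208

The Itô integral of a deterministic integrand f(s) has mean 0 because each increment f(s) * (B_{s+ds} - B_s) has mean 0. By the Itô isometry:
  Var( int_0^t f(s) dB_s ) = E[ (int_0^t f(s) dB_s)^2 ] = int_0^t f(s)^2 ds.
Here f(s) = -3*s^6/4, so f(s)^2 = 9*s^12/16. Integrate:
  int_0^t (9*s^12/16) ds = 9*t^13/208.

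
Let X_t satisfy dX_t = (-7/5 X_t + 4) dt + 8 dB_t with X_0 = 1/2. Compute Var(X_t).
Var(X_t) = 160/7 - 160*exp(-14*t/5)/7

The variance V(t) = Var(X_t) satisfies V'(t) = 2 a V(t) + c^2 with V(0) = 0 (drift coefficient is linear in X, diffusion is constant). With a = -7/5, c = 8, the solution is
  V(t) = (c^2 / (2 a)) * (exp(2 a t) - 1)
       = (8^2 / (2*(-7/5))) * (exp((-14/5) t) - 1)
       = 160/7 - 160*exp(-14*t/5)/7.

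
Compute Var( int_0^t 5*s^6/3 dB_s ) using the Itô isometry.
Var = 25*t^13/117

The Itô integral of a deterministic integrand f(s) has mean 0 because each increment f(s) * (B_{s+ds} - B_s) has mean 0. By the Itô isometry:
  Var( int_0^t f(s) dB_s ) = E[ (int_0^t f(s) dB_s)^2 ] = int_0^t f(s)^2 ds.
Here f(s) = 5*s^6/3, so f(s)^2 = 25*s^12/9. Integrate:
  int_0^t (25*s^12/9) ds = 25*t^13/117.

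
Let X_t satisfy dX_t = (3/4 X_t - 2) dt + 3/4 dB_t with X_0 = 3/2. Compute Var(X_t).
Var(X_t) = 3*exp(3*t/2)/8 - 3/8

The variance V(t) = Var(X_t) satisfies V'(t) = 2 a V(t) + c^2 with V(0) = 0 (drift coefficient is linear in X, diffusion is constant). With a = 3/4, c = 3/4, the solution is
  V(t) = (c^2 / (2 a)) * (exp(2 a t) - 1)
       = ((3/4)^2 / (2*(3/4))) * (exp((3/2) t) - 1)
       = 3*exp(3*t/2)/8 - 3/8.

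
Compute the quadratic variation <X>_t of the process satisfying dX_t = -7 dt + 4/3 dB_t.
<X>_t = 16*t/9

For an Itô process dX_t = a(t) dt + b(t) dB_t, the quadratic variation is <X>_t = int_0^t b(s)^2 ds (the drift term does not contribute). Here b(s) = 4/3, so
  b(s)^2 = 16/9.
Integrating from 0 to t:
  <X>_t = int_0^t (16/9) ds = 16*t/9.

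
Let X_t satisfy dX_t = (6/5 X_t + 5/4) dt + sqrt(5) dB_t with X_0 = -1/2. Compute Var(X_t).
Var(X_t) = 25*exp(12*t/5)/12 - 25/12

The variance V(t) = Var(X_t) satisfies V'(t) = 2 a V(t) + c^2 with V(0) = 0 (drift coefficient is linear in X, diffusion is constant). With a = 6/5, c = sqrt(5), the solution is
  V(t) = (c^2 / (2 a)) * (exp(2 a t) - 1)
       = (sqrt(5)^2 / (2*(6/5))) * (exp((12/5) t) - 1)
       = 25*exp(12*t/5)/12 - 25/12.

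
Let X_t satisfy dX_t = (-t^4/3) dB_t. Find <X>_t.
<X>_t = t^9/81

For an Itô process dX_t = a(t) dt + b(t) dB_t, the quadratic variation is <X>_t = int_0^t b(s)^2 ds (the drift term does not contribute). Here b(s) = -s^4/3, so
  b(s)^2 = s^8/9.
Integrating from 0 to t:
  <X>_t = int_0^t (s^8/9) ds = t^9/81.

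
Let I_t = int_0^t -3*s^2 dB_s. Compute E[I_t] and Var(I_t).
E[I_t] = 0; Var(I_t) = 9*t^5/5

The Itô integral of a deterministic integrand f(s) has mean 0 because each increment f(s) * (B_{s+ds} - B_s) has mean 0. By the Itô isometry:
  Var( int_0^t f(s) dB_s ) = E[ (int_0^t f(s) dB_s)^2 ] = int_0^t f(s)^2 ds.
Here f(s) = -3*s^2, so f(s)^2 = 9*s^4. Integrate:
  int_0^t (9*s^4) ds = 9*t^5/5.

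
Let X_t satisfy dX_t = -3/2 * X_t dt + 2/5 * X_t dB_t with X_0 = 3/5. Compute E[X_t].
E[X_t] = 3*exp(-3*t/2)/5

For GBM dX = mu X dt + sigma X dB with X_0 = x_0, apply Itô to Y = log X: dY = (mu - sigma^2/2) dt + sigma dB, so Y_t = log(x_0) + (mu - sigma^2/2) t + sigma B_t and hence X_t = x_0 * exp((mu - sigma^2/2) t + sigma B_t).
With mu = -3/2, sigma = 2/5, x_0 = 3/5, this gives:
  X_t = 3/5 * exp((-79/50) * t + (2/5) * B_t).
Since sigma*B_t ~ Normal(0, sigma^2 t), E[exp(sigma*B_t)] = exp(sigma^2 t / 2); so E[X_t] = x_0 * exp((mu - sigma^2/2) t) * exp(sigma^2 t / 2) = x_0 * exp(mu t) = 3*exp(-3*t/2)/5.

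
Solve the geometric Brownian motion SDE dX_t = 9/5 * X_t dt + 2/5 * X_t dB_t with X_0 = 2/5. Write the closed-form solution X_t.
X_t = 2/5 * exp((43/25) * t + (2/5) * B_t)

For GBM dX = mu X dt + sigma X dB with X_0 = x_0, apply Itô to Y = log X: dY = (mu - sigma^2/2) dt + sigma dB, so Y_t = log(x_0) + (mu - sigma^2/2) t + sigma B_t and hence X_t = x_0 * exp((mu - sigma^2/2) t + sigma B_t).
With mu = 9/5, sigma = 2/5, x_0 = 2/5, this gives:
  X_t = 2/5 * exp((43/25) * t + (2/5) * B_t).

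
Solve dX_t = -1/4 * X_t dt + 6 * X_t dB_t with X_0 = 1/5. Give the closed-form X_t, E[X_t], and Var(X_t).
X_t = 1/5 * exp((-73/4) t + (6) B_t); E[X_t] = exp(-t/4)/5; Var(X_t) = (exp(36*t) - 1)*exp(-t/2)/25

For GBM dX = mu X dt + sigma X dB with X_0 = x_0, apply Itô to Y = log X: dY = (mu - sigma^2/2) dt + sigma dB, so Y_t = log(x_0) + (mu - sigma^2/2) t + sigma B_t and hence X_t = x_0 * exp((mu - sigma^2/2) t + sigma B_t).
With mu = -1/4, sigma = 6, x_0 = 1/5, this gives:
  X_t = 1/5 * exp((-73/4) * t + (6) * B_t).
Since sigma*B_t ~ Normal(0, sigma^2 t), E[exp(sigma*B_t)] = exp(sigma^2 t / 2); so E[X_t] = x_0 * exp((mu - sigma^2/2) t) * exp(sigma^2 t / 2) = x_0 * exp(mu t) = exp(-t/4)/5.
Var(X_t) = E[X_t^2] - (E[X_t])^2 = x_0^2 * exp(2 mu t) * (exp(sigma^2 t) - 1) = (exp(36*t) - 1)*exp(-t/2)/25.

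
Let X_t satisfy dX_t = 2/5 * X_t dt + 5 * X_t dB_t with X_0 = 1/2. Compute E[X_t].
E[X_t] = exp(2*t/5)/2

For GBM dX = mu X dt + sigma X dB with X_0 = x_0, apply Itô to Y = log X: dY = (mu - sigma^2/2) dt + sigma dB, so Y_t = log(x_0) + (mu - sigma^2/2) t + sigma B_t and hence X_t = x_0 * exp((mu - sigma^2/2) t + sigma B_t).
With mu = 2/5, sigma = 5, x_0 = 1/2, this gives:
  X_t = 1/2 * exp((-121/10) * t + (5) * B_t).
Since sigma*B_t ~ Normal(0, sigma^2 t), E[exp(sigma*B_t)] = exp(sigma^2 t / 2); so E[X_t] = x_0 * exp((mu - sigma^2/2) t) * exp(sigma^2 t / 2) = x_0 * exp(mu t) = exp(2*t/5)/2.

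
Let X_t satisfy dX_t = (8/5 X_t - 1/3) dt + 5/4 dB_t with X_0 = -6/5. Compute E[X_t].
E[X_t] = 5/24 - 169*exp(8*t/5)/120

Taking expectations and using E[dB_t] = 0, the mean m(t) = E[X_t] satisfies the ODE m'(t) = a m(t) + b with m(0) = x_0. With a = 8/5, b = -1/3, x_0 = -6/5, the solution is
  m(t) = x_0 * exp(a t) + (b/a) * (exp(a t) - 1)
       = (-6/5) * exp((8/5) t) + ((-1/3)/(8/5)) * (exp((8/5) t) - 1)
       = 5/24 - 169*exp(8*t/5)/120.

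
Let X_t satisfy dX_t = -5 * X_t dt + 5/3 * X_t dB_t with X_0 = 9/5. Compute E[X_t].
E[X_t] = 9*exp(-5*t)/5

For GBM dX = mu X dt + sigma X dB with X_0 = x_0, apply Itô to Y = log X: dY = (mu - sigma^2/2) dt + sigma dB, so Y_t = log(x_0) + (mu - sigma^2/2) t + sigma B_t and hence X_t = x_0 * exp((mu - sigma^2/2) t + sigma B_t).
With mu = -5, sigma = 5/3, x_0 = 9/5, this gives:
  X_t = 9/5 * exp((-115/18) * t + (5/3) * B_t).
Since sigma*B_t ~ Normal(0, sigma^2 t), E[exp(sigma*B_t)] = exp(sigma^2 t / 2); so E[X_t] = x_0 * exp((mu - sigma^2/2) t) * exp(sigma^2 t / 2) = x_0 * exp(mu t) = 9*exp(-5*t)/5.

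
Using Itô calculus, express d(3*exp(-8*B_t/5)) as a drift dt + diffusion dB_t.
d(3*exp(-8*B_t/5)) = (96*exp(-8*B_t/5)/25) dt + (-24*exp(-8*B_t/5)/5) dB_t

Itô's formula for f(B_t) gives d f(B_t) = f'(B_t) dB_t + (1/2) f''(B_t) dt. Compute derivatives of f(x) = 3*exp(-8*x/5):
  f'(x)  = -24*exp(-8*x/5)/5
  f''(x) = 192*exp(-8*x/5)/25
Substitute x = B_t and multiply the f'' term by 1/2:
  drift     = (1/2) * (192*exp(-8*x/5)/25) evaluated at B_t = 96*exp(-8*B_t/5)/25
  diffusion = (-24*exp(-8*x/5)/5) evaluated at B_t = -24*exp(-8*B_t/5)/5
Therefore d(3*exp(-8*B_t/5)) = (96*exp(-8*B_t/5)/25) dt + (-24*exp(-8*B_t/5)/5) dB_t.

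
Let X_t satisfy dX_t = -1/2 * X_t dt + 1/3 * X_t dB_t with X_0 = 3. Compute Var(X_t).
Var(X_t) = (9*exp(t/9) - 9)*exp(-t)

For GBM dX = mu X dt + sigma X dB with X_0 = x_0, apply Itô to Y = log X: dY = (mu - sigma^2/2) dt + sigma dB, so Y_t = log(x_0) + (mu - sigma^2/2) t + sigma B_t and hence X_t = x_0 * exp((mu - sigma^2/2) t + sigma B_t).
With mu = -1/2, sigma = 1/3, x_0 = 3, this gives:
  X_t = 3 * exp((-5/9) * t + (1/3) * B_t).
Since sigma*B_t ~ Normal(0, sigma^2 t), E[exp(sigma*B_t)] = exp(sigma^2 t / 2); so E[X_t] = x_0 * exp((mu - sigma^2/2) t) * exp(sigma^2 t / 2) = x_0 * exp(mu t) = 3*exp(-t/2).
Var(X_t) = E[X_t^2] - (E[X_t])^2 = x_0^2 * exp(2 mu t) * (exp(sigma^2 t) - 1) = (9*exp(t/9) - 9)*exp(-t).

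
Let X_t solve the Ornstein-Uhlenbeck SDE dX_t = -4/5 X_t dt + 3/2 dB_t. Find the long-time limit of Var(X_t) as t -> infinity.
lim Var(X_t) = 45/32

The OU SDE dX = -theta X dt + sigma dB admits the integrating factor exp(theta t): d(exp(theta t) X_t) = sigma exp(theta t) dB_t. Integrating from 0 to t gives X_t = x_0 * exp(-theta t) + sigma * int_0^t exp(-theta (t-s)) dB_s for any initial x_0. The Itô integral has variance (by the Itô isometry) sigma^2 * int_0^t exp(-2 theta (t - s)) ds = sigma^2 * (1 - exp(-2 theta t)) / (2 theta), independent of x_0.
With theta = 4/5, sigma = 3/2:
  Var(X_t) = (3/2)^2 * (1 - exp(-2*4/5 t)) / (2 * 4/5) = 45/32 - 45*exp(-8*t/5)/32.
As t -> infinity, exp(-2*4/5 t) -> 0, so the stationary variance is sigma^2 / (2 theta) = 45/32.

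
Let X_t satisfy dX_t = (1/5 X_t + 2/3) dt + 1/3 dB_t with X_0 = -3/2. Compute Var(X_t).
Var(X_t) = 5*exp(2*t/5)/18 - 5/18

The variance V(t) = Var(X_t) satisfies V'(t) = 2 a V(t) + c^2 with V(0) = 0 (drift coefficient is linear in X, diffusion is constant). With a = 1/5, c = 1/3, the solution is
  V(t) = (c^2 / (2 a)) * (exp(2 a t) - 1)
       = ((1/3)^2 / (2*(1/5))) * (exp((2/5) t) - 1)
       = 5*exp(2*t/5)/18 - 5/18.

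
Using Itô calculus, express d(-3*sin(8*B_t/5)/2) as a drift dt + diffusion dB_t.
d(-3*sin(8*B_t/5)/2) = (48*sin(8*B_t/5)/25) dt + (-12*cos(8*B_t/5)/5) dB_t

Itô's formula for f(B_t) gives d f(B_t) = f'(B_t) dB_t + (1/2) f''(B_t) dt. Compute derivatives of f(x) = -3*sin(8*x/5)/2:
  f'(x)  = -12*cos(8*x/5)/5
  f''(x) = 96*sin(8*x/5)/25
Substitute x = B_t and multiply the f'' term by 1/2:
  drift     = (1/2) * (96*sin(8*x/5)/25) evaluated at B_t = 48*sin(8*B_t/5)/25
  diffusion = (-12*cos(8*x/5)/5) evaluated at B_t = -12*cos(8*B_t/5)/5
Therefore d(-3*sin(8*B_t/5)/2) = (48*sin(8*B_t/5)/25) dt + (-12*cos(8*B_t/5)/5) dB_t.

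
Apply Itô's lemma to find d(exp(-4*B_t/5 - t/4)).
d(exp(-4*B_t/5 - t/4)) = (7*exp(-4*B_t/5 - t/4)/100) dt + (-4*exp(-4*B_t/5 - t/4)/5) dB_t

Itô's formula for f(t, x): d f(t, B_t) = (f_t + (1/2) f_xx) dt + f_x dB_t. Compute partials of f(t, x) = exp(-t/4 - 4*x/5):
  f_t(t,x)  = -exp(-t/4 - 4*x/5)/4
  f_x(t,x)  = -4*exp(-t/4 - 4*x/5)/5
  f_xx(t,x) = 16*exp(-t/4 - 4*x/5)/25
Assemble drift = f_t + (1/2) f_xx = 7*exp(-t/4 - 4*x/5)/100 and diffusion = f_x = -4*exp(-t/4 - 4*x/5)/5. Substituting x = B_t:
  d(exp(-4*B_t/5 - t/4)) = (7*exp(-4*B_t/5 - t/4)/100) dt + (-4*exp(-4*B_t/5 - t/4)/5) dB_t.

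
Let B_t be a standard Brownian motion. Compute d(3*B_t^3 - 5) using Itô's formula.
d(3*B_t^3 - 5) = (9*B_t) dt + (9*B_t^2) dB_t

Itô's formula for f(B_t) gives d f(B_t) = f'(B_t) dB_t + (1/2) f''(B_t) dt. Compute derivatives of f(x) = 3*x^3 - 5:
  f'(x)  = 9*x^2
  f''(x) = 18*x
Substitute x = B_t and multiply the f'' term by 1/2:
  drift     = (1/2) * (18*x) evaluated at B_t = 9*B_t
  diffusion = (9*x^2) evaluated at B_t = 9*B_t^2
Therefore d(3*B_t^3 - 5) = (9*B_t) dt + (9*B_t^2) dB_t.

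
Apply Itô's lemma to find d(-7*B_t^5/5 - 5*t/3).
d(-7*B_t^5/5 - 5*t/3) = (-14*B_t^3 - 5/3) dt + (-7*B_t^4) dB_t

Itô's formula for f(t, x): d f(t, B_t) = (f_t + (1/2) f_xx) dt + f_x dB_t. Compute partials of f(t, x) = -5*t/3 - 7*x^5/5:
  f_t(t,x)  = -5/3
  f_x(t,x)  = -7*x^4
  f_xx(t,x) = -28*x^3
Assemble drift = f_t + (1/2) f_xx = -14*x^3 - 5/3 and diffusion = f_x = -7*x^4. Substituting x = B_t:
  d(-7*B_t^5/5 - 5*t/3) = (-14*B_t^3 - 5/3) dt + (-7*B_t^4) dB_t.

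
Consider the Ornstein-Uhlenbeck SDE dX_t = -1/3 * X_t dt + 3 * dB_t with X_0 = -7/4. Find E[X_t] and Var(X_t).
E[X_t] = -7*exp(-t/3)/4; Var(X_t) = 27/2 - 27*exp(-2*t/3)/2

The OU SDE dX = -theta X dt + sigma dB admits the integrating factor exp(theta t): d(exp(theta t) X_t) = sigma exp(theta t) dB_t. Integrating from 0 to t:
  X_t = x_0 * exp(-theta t) + sigma * int_0^t exp(-theta (t-s)) dB_s.
The Itô integral has mean 0 and (by the Itô isometry) variance sigma^2 * int_0^t exp(-2 theta (t - s)) ds = sigma^2 * (1 - exp(-2 theta t)) / (2 theta).
With theta = 1/3, sigma = 3, x_0 = -7/4:
  E[X_t] = -7/4 * exp(-1/3 t) = -7*exp(-t/3)/4
  Var(X_t) = (3)^2 * (1 - exp(-2*1/3 t)) / (2 * 1/3) = 27/2 - 27*exp(-2*t/3)/2.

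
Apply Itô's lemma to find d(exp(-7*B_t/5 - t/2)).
d(exp(-7*B_t/5 - t/2)) = (12*exp(-7*B_t/5 - t/2)/25) dt + (-7*exp(-7*B_t/5 - t/2)/5) dB_t

Itô's formula for f(t, x): d f(t, B_t) = (f_t + (1/2) f_xx) dt + f_x dB_t. Compute partials of f(t, x) = exp(-t/2 - 7*x/5):
  f_t(t,x)  = -exp(-t/2 - 7*x/5)/2
  f_x(t,x)  = -7*exp(-t/2 - 7*x/5)/5
  f_xx(t,x) = 49*exp(-t/2 - 7*x/5)/25
Assemble drift = f_t + (1/2) f_xx = 12*exp(-t/2 - 7*x/5)/25 and diffusion = f_x = -7*exp(-t/2 - 7*x/5)/5. Substituting x = B_t:
  d(exp(-7*B_t/5 - t/2)) = (12*exp(-7*B_t/5 - t/2)/25) dt + (-7*exp(-7*B_t/5 - t/2)/5) dB_t.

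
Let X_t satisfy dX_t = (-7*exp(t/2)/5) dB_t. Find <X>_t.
<X>_t = 49*exp(t)/25 - 49/25

For an Itô process dX_t = a(t) dt + b(t) dB_t, the quadratic variation is <X>_t = int_0^t b(s)^2 ds (the drift term does not contribute). Here b(s) = -7*exp(s/2)/5, so
  b(s)^2 = 49*exp(s)/25.
Integrating from 0 to t:
  <X>_t = int_0^t (49*exp(s)/25) ds = 49*exp(t)/25 - 49/25.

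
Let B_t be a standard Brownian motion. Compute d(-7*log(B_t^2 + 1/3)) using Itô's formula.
d(-7*log(B_t^2 + 1/3)) = (21*(3*B_t^2 - 1)/(3*B_t^2 + 1)^2) dt + (-42*B_t/(3*B_t^2 + 1)) dB_t

Itô's formula for f(B_t) gives d f(B_t) = f'(B_t) dB_t + (1/2) f''(B_t) dt. Compute derivatives of f(x) = -7*log(x^2 + 1/3):
  f'(x)  = -42*x/(3*x^2 + 1)
  f''(x) = 42*(3*x^2 - 1)/(3*x^2 + 1)^2
Substitute x = B_t and multiply the f'' term by 1/2:
  drift     = (1/2) * (42*(3*x^2 - 1)/(3*x^2 + 1)^2) evaluated at B_t = 21*(3*B_t^2 - 1)/(3*B_t^2 + 1)^2
  diffusion = (-42*x/(3*x^2 + 1)) evaluated at B_t = -42*B_t/(3*B_t^2 + 1)
Therefore d(-7*log(B_t^2 + 1/3)) = (21*(3*B_t^2 - 1)/(3*B_t^2 + 1)^2) dt + (-42*B_t/(3*B_t^2 + 1)) dB_t.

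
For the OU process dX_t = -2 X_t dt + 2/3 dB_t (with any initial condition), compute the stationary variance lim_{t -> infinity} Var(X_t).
lim Var(X_t) = 1/9

The OU SDE dX = -theta X dt + sigma dB admits the integrating factor exp(theta t): d(exp(theta t) X_t) = sigma exp(theta t) dB_t. Integrating from 0 to t gives X_t = x_0 * exp(-theta t) + sigma * int_0^t exp(-theta (t-s)) dB_s for any initial x_0. The Itô integral has variance (by the Itô isometry) sigma^2 * int_0^t exp(-2 theta (t - s)) ds = sigma^2 * (1 - exp(-2 theta t)) / (2 theta), independent of x_0.
With theta = 2, sigma = 2/3:
  Var(X_t) = (2/3)^2 * (1 - exp(-2*2 t)) / (2 * 2) = 1/9 - exp(-4*t)/9.
As t -> infinity, exp(-2*2 t) -> 0, so the stationary variance is sigma^2 / (2 theta) = 1/9.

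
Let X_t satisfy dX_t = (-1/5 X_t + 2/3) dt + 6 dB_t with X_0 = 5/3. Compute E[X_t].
E[X_t] = 10/3 - 5*exp(-t/5)/3

Taking expectations and using E[dB_t] = 0, the mean m(t) = E[X_t] satisfies the ODE m'(t) = a m(t) + b with m(0) = x_0. With a = -1/5, b = 2/3, x_0 = 5/3, the solution is
  m(t) = x_0 * exp(a t) + (b/a) * (exp(a t) - 1)
       = (5/3) * exp((-1/5) t) + ((2/3)/(-1/5)) * (exp((-1/5) t) - 1)
       = 10/3 - 5*exp(-t/5)/3.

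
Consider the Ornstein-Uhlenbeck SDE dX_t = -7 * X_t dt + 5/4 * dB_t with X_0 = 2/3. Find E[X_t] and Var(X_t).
E[X_t] = 2*exp(-7*t)/3; Var(X_t) = 25/224 - 25*exp(-14*t)/224

The OU SDE dX = -theta X dt + sigma dB admits the integrating factor exp(theta t): d(exp(theta t) X_t) = sigma exp(theta t) dB_t. Integrating from 0 to t:
  X_t = x_0 * exp(-theta t) + sigma * int_0^t exp(-theta (t-s)) dB_s.
The Itô integral has mean 0 and (by the Itô isometry) variance sigma^2 * int_0^t exp(-2 theta (t - s)) ds = sigma^2 * (1 - exp(-2 theta t)) / (2 theta).
With theta = 7, sigma = 5/4, x_0 = 2/3:
  E[X_t] = 2/3 * exp(-7 t) = 2*exp(-7*t)/3
  Var(X_t) = (5/4)^2 * (1 - exp(-2*7 t)) / (2 * 7) = 25/224 - 25*exp(-14*t)/224.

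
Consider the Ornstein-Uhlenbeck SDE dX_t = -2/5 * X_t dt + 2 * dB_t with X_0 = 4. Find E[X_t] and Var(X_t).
E[X_t] = 4*exp(-2*t/5); Var(X_t) = 5 - 5*exp(-4*t/5)

The OU SDE dX = -theta X dt + sigma dB admits the integrating factor exp(theta t): d(exp(theta t) X_t) = sigma exp(theta t) dB_t. Integrating from 0 to t:
  X_t = x_0 * exp(-theta t) + sigma * int_0^t exp(-theta (t-s)) dB_s.
The Itô integral has mean 0 and (by the Itô isometry) variance sigma^2 * int_0^t exp(-2 theta (t - s)) ds = sigma^2 * (1 - exp(-2 theta t)) / (2 theta).
With theta = 2/5, sigma = 2, x_0 = 4:
  E[X_t] = 4 * exp(-2/5 t) = 4*exp(-2*t/5)
  Var(X_t) = (2)^2 * (1 - exp(-2*2/5 t)) / (2 * 2/5) = 5 - 5*exp(-4*t/5).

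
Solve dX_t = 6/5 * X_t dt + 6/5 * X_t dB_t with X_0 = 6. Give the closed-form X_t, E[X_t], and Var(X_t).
X_t = 6 * exp((12/25) t + (6/5) B_t); E[X_t] = 6*exp(6*t/5); Var(X_t) = 36*(exp(36*t/25) - 1)*exp(12*t/5)

For GBM dX = mu X dt + sigma X dB with X_0 = x_0, apply Itô to Y = log X: dY = (mu - sigma^2/2) dt + sigma dB, so Y_t = log(x_0) + (mu - sigma^2/2) t + sigma B_t and hence X_t = x_0 * exp((mu - sigma^2/2) t + sigma B_t).
With mu = 6/5, sigma = 6/5, x_0 = 6, this gives:
  X_t = 6 * exp((12/25) * t + (6/5) * B_t).
Since sigma*B_t ~ Normal(0, sigma^2 t), E[exp(sigma*B_t)] = exp(sigma^2 t / 2); so E[X_t] = x_0 * exp((mu - sigma^2/2) t) * exp(sigma^2 t / 2) = x_0 * exp(mu t) = 6*exp(6*t/5).
Var(X_t) = E[X_t^2] - (E[X_t])^2 = x_0^2 * exp(2 mu t) * (exp(sigma^2 t) - 1) = 36*(exp(36*t/25) - 1)*exp(12*t/5).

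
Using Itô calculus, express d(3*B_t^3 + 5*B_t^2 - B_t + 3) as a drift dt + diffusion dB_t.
d(3*B_t^3 + 5*B_t^2 - B_t + 3) = (9*B_t + 5) dt + (9*B_t^2 + 10*B_t - 1) dB_t

Itô's formula for f(B_t) gives d f(B_t) = f'(B_t) dB_t + (1/2) f''(B_t) dt. Compute derivatives of f(x) = 3*x^3 + 5*x^2 - x + 3:
  f'(x)  = 9*x^2 + 10*x - 1
  f''(x) = 18*x + 10
Substitute x = B_t and multiply the f'' term by 1/2:
  drift     = (1/2) * (18*x + 10) evaluated at B_t = 9*B_t + 5
  diffusion = (9*x^2 + 10*x - 1) evaluated at B_t = 9*B_t^2 + 10*B_t - 1
Therefore d(3*B_t^3 + 5*B_t^2 - B_t + 3) = (9*B_t + 5) dt + (9*B_t^2 + 10*B_t - 1) dB_t.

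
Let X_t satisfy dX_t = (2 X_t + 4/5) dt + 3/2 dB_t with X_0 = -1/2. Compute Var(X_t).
Var(X_t) = 9*exp(4*t)/16 - 9/16

The variance V(t) = Var(X_t) satisfies V'(t) = 2 a V(t) + c^2 with V(0) = 0 (drift coefficient is linear in X, diffusion is constant). With a = 2, c = 3/2, the solution is
  V(t) = (c^2 / (2 a)) * (exp(2 a t) - 1)
       = ((3/2)^2 / (2*2)) * (exp(4 t) - 1)
       = 9*exp(4*t)/16 - 9/16.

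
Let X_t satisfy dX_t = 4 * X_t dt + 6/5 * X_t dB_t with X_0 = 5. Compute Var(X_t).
Var(X_t) = 25*(exp(36*t/25) - 1)*exp(8*t)

For GBM dX = mu X dt + sigma X dB with X_0 = x_0, apply Itô to Y = log X: dY = (mu - sigma^2/2) dt + sigma dB, so Y_t = log(x_0) + (mu - sigma^2/2) t + sigma B_t and hence X_t = x_0 * exp((mu - sigma^2/2) t + sigma B_t).
With mu = 4, sigma = 6/5, x_0 = 5, this gives:
  X_t = 5 * exp((82/25) * t + (6/5) * B_t).
Since sigma*B_t ~ Normal(0, sigma^2 t), E[exp(sigma*B_t)] = exp(sigma^2 t / 2); so E[X_t] = x_0 * exp((mu - sigma^2/2) t) * exp(sigma^2 t / 2) = x_0 * exp(mu t) = 5*exp(4*t).
Var(X_t) = E[X_t^2] - (E[X_t])^2 = x_0^2 * exp(2 mu t) * (exp(sigma^2 t) - 1) = 25*(exp(36*t/25) - 1)*exp(8*t).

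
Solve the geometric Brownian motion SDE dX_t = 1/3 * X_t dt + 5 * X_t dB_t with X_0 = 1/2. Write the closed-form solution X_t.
X_t = 1/2 * exp((-73/6) * t + (5) * B_t)

For GBM dX = mu X dt + sigma X dB with X_0 = x_0, apply Itô to Y = log X: dY = (mu - sigma^2/2) dt + sigma dB, so Y_t = log(x_0) + (mu - sigma^2/2) t + sigma B_t and hence X_t = x_0 * exp((mu - sigma^2/2) t + sigma B_t).
With mu = 1/3, sigma = 5, x_0 = 1/2, this gives:
  X_t = 1/2 * exp((-73/6) * t + (5) * B_t).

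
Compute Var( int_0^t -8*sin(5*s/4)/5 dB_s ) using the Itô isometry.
Var = 32*t/25 - 64*sin(5*t/2)/125

The Itô integral of a deterministic integrand f(s) has mean 0 because each increment f(s) * (B_{s+ds} - B_s) has mean 0. By the Itô isometry:
  Var( int_0^t f(s) dB_s ) = E[ (int_0^t f(s) dB_s)^2 ] = int_0^t f(s)^2 ds.
Here f(s) = -8*sin(5*s/4)/5, so f(s)^2 = 64*sin(5*s/4)^2/25. Integrate:
  int_0^t (64*sin(5*s/4)^2/25) ds = 32*t/25 - 64*sin(5*t/2)/125.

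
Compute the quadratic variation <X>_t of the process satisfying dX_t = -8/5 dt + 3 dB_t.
<X>_t = 9*t

For an Itô process dX_t = a(t) dt + b(t) dB_t, the quadratic variation is <X>_t = int_0^t b(s)^2 ds (the drift term does not contribute). Here b(s) = 3, so
  b(s)^2 = 9.
Integrating from 0 to t:
  <X>_t = int_0^t (9) ds = 9*t.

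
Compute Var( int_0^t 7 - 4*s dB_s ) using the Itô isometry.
Var = t*(16*t^2 - 84*t + 147)/3

The Itô integral of a deterministic integrand f(s) has mean 0 because each increment f(s) * (B_{s+ds} - B_s) has mean 0. By the Itô isometry:
  Var( int_0^t f(s) dB_s ) = E[ (int_0^t f(s) dB_s)^2 ] = int_0^t f(s)^2 ds.
Here f(s) = 7 - 4*s, so f(s)^2 = (4*s - 7)^2. Integrate:
  int_0^t ((4*s - 7)^2) ds = t*(16*t^2 - 84*t + 147)/3.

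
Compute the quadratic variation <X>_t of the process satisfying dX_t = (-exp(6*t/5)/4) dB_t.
<X>_t = 5*exp(12*t/5)/192 - 5/192

For an Itô process dX_t = a(t) dt + b(t) dB_t, the quadratic variation is <X>_t = int_0^t b(s)^2 ds (the drift term does not contribute). Here b(s) = -exp(6*s/5)/4, so
  b(s)^2 = exp(12*s/5)/16.
Integrating from 0 to t:
  <X>_t = int_0^t (exp(12*s/5)/16) ds = 5*exp(12*t/5)/192 - 5/192.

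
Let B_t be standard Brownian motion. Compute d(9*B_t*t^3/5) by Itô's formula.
d(9*B_t*t^3/5) = (27*B_t*t^2/5) dt + (9*t^3/5) dB_t

Itô's formula for f(t, x): d f(t, B_t) = (f_t + (1/2) f_xx) dt + f_x dB_t. Compute partials of f(t, x) = 9*t^3*x/5:
  f_t(t,x)  = 27*t^2*x/5
  f_x(t,x)  = 9*t^3/5
  f_xx(t,x) = 0
Assemble drift = f_t + (1/2) f_xx = 27*t^2*x/5 and diffusion = f_x = 9*t^3/5. Substituting x = B_t:
  d(9*B_t*t^3/5) = (27*B_t*t^2/5) dt + (9*t^3/5) dB_t.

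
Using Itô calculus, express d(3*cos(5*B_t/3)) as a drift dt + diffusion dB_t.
d(3*cos(5*B_t/3)) = (-25*cos(5*B_t/3)/6) dt + (-5*sin(5*B_t/3)) dB_t

Itô's formula for f(B_t) gives d f(B_t) = f'(B_t) dB_t + (1/2) f''(B_t) dt. Compute derivatives of f(x) = 3*cos(5*x/3):
  f'(x)  = -5*sin(5*x/3)
  f''(x) = -25*cos(5*x/3)/3
Substitute x = B_t and multiply the f'' term by 1/2:
  drift     = (1/2) * (-25*cos(5*x/3)/3) evaluated at B_t = -25*cos(5*B_t/3)/6
  diffusion = (-5*sin(5*x/3)) evaluated at B_t = -5*sin(5*B_t/3)
Therefore d(3*cos(5*B_t/3)) = (-25*cos(5*B_t/3)/6) dt + (-5*sin(5*B_t/3)) dB_t.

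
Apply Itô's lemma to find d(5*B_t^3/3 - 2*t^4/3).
d(5*B_t^3/3 - 2*t^4/3) = (5*B_t - 8*t^3/3) dt + (5*B_t^2) dB_t

Itô's formula for f(t, x): d f(t, B_t) = (f_t + (1/2) f_xx) dt + f_x dB_t. Compute partials of f(t, x) = -2*t^4/3 + 5*x^3/3:
  f_t(t,x)  = -8*t^3/3
  f_x(t,x)  = 5*x^2
  f_xx(t,x) = 10*x
Assemble drift = f_t + (1/2) f_xx = -8*t^3/3 + 5*x and diffusion = f_x = 5*x^2. Substituting x = B_t:
  d(5*B_t^3/3 - 2*t^4/3) = (5*B_t - 8*t^3/3) dt + (5*B_t^2) dB_t.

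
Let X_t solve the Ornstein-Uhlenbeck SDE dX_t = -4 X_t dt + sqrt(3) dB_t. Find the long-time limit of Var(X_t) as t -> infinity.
lim Var(X_t) = 3/8

The OU SDE dX = -theta X dt + sigma dB admits the integrating factor exp(theta t): d(exp(theta t) X_t) = sigma exp(theta t) dB_t. Integrating from 0 to t gives X_t = x_0 * exp(-theta t) + sigma * int_0^t exp(-theta (t-s)) dB_s for any initial x_0. The Itô integral has variance (by the Itô isometry) sigma^2 * int_0^t exp(-2 theta (t - s)) ds = sigma^2 * (1 - exp(-2 theta t)) / (2 theta), independent of x_0.
With theta = 4, sigma = sqrt(3):
  Var(X_t) = (sqrt(3))^2 * (1 - exp(-2*4 t)) / (2 * 4) = 3/8 - 3*exp(-8*t)/8.
As t -> infinity, exp(-2*4 t) -> 0, so the stationary variance is sigma^2 / (2 theta) = 3/8.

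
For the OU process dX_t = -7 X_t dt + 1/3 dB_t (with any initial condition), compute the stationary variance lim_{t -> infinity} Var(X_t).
lim Var(X_t) = 1/126

The OU SDE dX = -theta X dt + sigma dB admits the integrating factor exp(theta t): d(exp(theta t) X_t) = sigma exp(theta t) dB_t. Integrating from 0 to t gives X_t = x_0 * exp(-theta t) + sigma * int_0^t exp(-theta (t-s)) dB_s for any initial x_0. The Itô integral has variance (by the Itô isometry) sigma^2 * int_0^t exp(-2 theta (t - s)) ds = sigma^2 * (1 - exp(-2 theta t)) / (2 theta), independent of x_0.
With theta = 7, sigma = 1/3:
  Var(X_t) = (1/3)^2 * (1 - exp(-2*7 t)) / (2 * 7) = 1/126 - exp(-14*t)/126.
As t -> infinity, exp(-2*7 t) -> 0, so the stationary variance is sigma^2 / (2 theta) = 1/126.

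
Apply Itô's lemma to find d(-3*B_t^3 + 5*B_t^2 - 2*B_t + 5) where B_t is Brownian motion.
d(-3*B_t^3 + 5*B_t^2 - 2*B_t + 5) = (5 - 9*B_t) dt + (-9*B_t^2 + 10*B_t - 2) dB_t

Itô's formula for f(B_t) gives d f(B_t) = f'(B_t) dB_t + (1/2) f''(B_t) dt. Compute derivatives of f(x) = -3*x^3 + 5*x^2 - 2*x + 5:
  f'(x)  = -9*x^2 + 10*x - 2
  f''(x) = 10 - 18*x
Substitute x = B_t and multiply the f'' term by 1/2:
  drift     = (1/2) * (10 - 18*x) evaluated at B_t = 5 - 9*B_t
  diffusion = (-9*x^2 + 10*x - 2) evaluated at B_t = -9*B_t^2 + 10*B_t - 2
Therefore d(-3*B_t^3 + 5*B_t^2 - 2*B_t + 5) = (5 - 9*B_t) dt + (-9*B_t^2 + 10*B_t - 2) dB_t.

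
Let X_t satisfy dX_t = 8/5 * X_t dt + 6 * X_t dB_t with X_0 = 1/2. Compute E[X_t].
E[X_t] = exp(8*t/5)/2

For GBM dX = mu X dt + sigma X dB with X_0 = x_0, apply Itô to Y = log X: dY = (mu - sigma^2/2) dt + sigma dB, so Y_t = log(x_0) + (mu - sigma^2/2) t + sigma B_t and hence X_t = x_0 * exp((mu - sigma^2/2) t + sigma B_t).
With mu = 8/5, sigma = 6, x_0 = 1/2, this gives:
  X_t = 1/2 * exp((-82/5) * t + (6) * B_t).
Since sigma*B_t ~ Normal(0, sigma^2 t), E[exp(sigma*B_t)] = exp(sigma^2 t / 2); so E[X_t] = x_0 * exp((mu - sigma^2/2) t) * exp(sigma^2 t / 2) = x_0 * exp(mu t) = exp(8*t/5)/2.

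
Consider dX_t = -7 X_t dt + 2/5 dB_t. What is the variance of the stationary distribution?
lim Var(X_t) = 2/175

The OU SDE dX = -theta X dt + sigma dB admits the integrating factor exp(theta t): d(exp(theta t) X_t) = sigma exp(theta t) dB_t. Integrating from 0 to t gives X_t = x_0 * exp(-theta t) + sigma * int_0^t exp(-theta (t-s)) dB_s for any initial x_0. The Itô integral has variance (by the Itô isometry) sigma^2 * int_0^t exp(-2 theta (t - s)) ds = sigma^2 * (1 - exp(-2 theta t)) / (2 theta), independent of x_0.
With theta = 7, sigma = 2/5:
  Var(X_t) = (2/5)^2 * (1 - exp(-2*7 t)) / (2 * 7) = 2/175 - 2*exp(-14*t)/175.
As t -> infinity, exp(-2*7 t) -> 0, so the stationary variance is sigma^2 / (2 theta) = 2/175.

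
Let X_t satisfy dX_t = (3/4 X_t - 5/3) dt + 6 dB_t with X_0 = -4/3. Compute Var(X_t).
Var(X_t) = 24*exp(3*t/2) - 24

The variance V(t) = Var(X_t) satisfies V'(t) = 2 a V(t) + c^2 with V(0) = 0 (drift coefficient is linear in X, diffusion is constant). With a = 3/4, c = 6, the solution is
  V(t) = (c^2 / (2 a)) * (exp(2 a t) - 1)
       = (6^2 / (2*(3/4))) * (exp((3/2) t) - 1)
       = 24*exp(3*t/2) - 24.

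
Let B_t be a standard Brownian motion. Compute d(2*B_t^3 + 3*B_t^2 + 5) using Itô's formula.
d(2*B_t^3 + 3*B_t^2 + 5) = (6*B_t + 3) dt + (6*B_t*(B_t + 1)) dB_t

Itô's formula for f(B_t) gives d f(B_t) = f'(B_t) dB_t + (1/2) f''(B_t) dt. Compute derivatives of f(x) = 2*x^3 + 3*x^2 + 5:
  f'(x)  = 6*x*(x + 1)
  f''(x) = 12*x + 6
Substitute x = B_t and multiply the f'' term by 1/2:
  drift     = (1/2) * (12*x + 6) evaluated at B_t = 6*B_t + 3
  diffusion = (6*x*(x + 1)) evaluated at B_t = 6*B_t*(B_t + 1)
Therefore d(2*B_t^3 + 3*B_t^2 + 5) = (6*B_t + 3) dt + (6*B_t*(B_t + 1)) dB_t.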